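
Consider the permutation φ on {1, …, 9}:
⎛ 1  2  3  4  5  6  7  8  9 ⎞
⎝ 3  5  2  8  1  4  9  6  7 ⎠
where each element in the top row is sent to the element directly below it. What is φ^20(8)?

4

Tracing 8 → 6 → … returns to 8 after 3 steps, so 8 lies in a 3-cycle (4 8 6).
Powers repeat with period 3 on this cycle, and 20 mod 3 = 2, so φ^20(8) = φ^2(8).
Stepping 2 places around the cycle: 8 → 6 → 4.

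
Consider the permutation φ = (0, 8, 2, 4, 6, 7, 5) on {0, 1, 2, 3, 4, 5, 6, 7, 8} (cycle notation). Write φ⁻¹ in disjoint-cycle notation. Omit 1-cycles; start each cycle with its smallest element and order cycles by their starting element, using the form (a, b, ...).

(0, 5, 7, 6, 4, 2, 8)

Inverting a permutation written in cycle notation just reverses the order within every cycle.
Reversing each cycle of φ and rotating so the smallest element leads gives (0, 5, 7, 6, 4, 2, 8).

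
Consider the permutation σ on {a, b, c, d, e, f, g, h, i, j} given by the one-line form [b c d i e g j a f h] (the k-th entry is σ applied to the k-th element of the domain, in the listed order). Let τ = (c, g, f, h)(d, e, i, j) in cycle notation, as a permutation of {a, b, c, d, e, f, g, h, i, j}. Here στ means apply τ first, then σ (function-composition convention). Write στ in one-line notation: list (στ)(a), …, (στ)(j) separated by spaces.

Chase each element through τ then σ: a → a → b; b → b → c; c → g → j; d → e → e; e → i → f; f → h → a; g → f → g; h → c → d; i → j → h; j → d → i.
So στ in one-line form is b c j e f a g d h i.

b c j e f a g d h i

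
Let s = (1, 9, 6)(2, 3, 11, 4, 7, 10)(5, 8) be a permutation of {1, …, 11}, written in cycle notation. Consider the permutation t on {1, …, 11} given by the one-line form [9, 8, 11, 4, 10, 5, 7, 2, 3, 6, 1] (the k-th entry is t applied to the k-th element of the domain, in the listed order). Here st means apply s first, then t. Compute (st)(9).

5

s(9) = 6, then t(6) = 5; composing gives (st)(9) = 5.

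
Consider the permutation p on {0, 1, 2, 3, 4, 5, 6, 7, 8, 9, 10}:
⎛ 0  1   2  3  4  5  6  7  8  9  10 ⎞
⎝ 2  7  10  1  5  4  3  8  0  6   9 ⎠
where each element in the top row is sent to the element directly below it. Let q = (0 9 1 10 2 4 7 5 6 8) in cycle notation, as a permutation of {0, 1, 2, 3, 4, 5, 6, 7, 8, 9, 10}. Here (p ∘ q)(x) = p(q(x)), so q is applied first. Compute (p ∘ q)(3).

q(3) = 3, then p(3) = 1; composing gives (p ∘ q)(3) = 1.

1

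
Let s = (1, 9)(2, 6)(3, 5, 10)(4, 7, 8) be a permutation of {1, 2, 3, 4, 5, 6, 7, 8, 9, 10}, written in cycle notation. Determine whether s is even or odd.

even

The cycle lengths are 3, 3, 2, 2.
A cycle of length ℓ contributes ℓ−1 transpositions, so s is a product of 2 + 2 + 1 + 1 = 6 transpositions — even.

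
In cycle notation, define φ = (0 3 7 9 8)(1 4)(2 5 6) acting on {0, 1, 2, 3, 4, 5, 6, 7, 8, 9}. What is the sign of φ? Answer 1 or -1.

-1

The cycle lengths are 5, 3, 2.
A cycle of length ℓ contributes ℓ−1 transpositions, so φ is a product of 4 + 2 + 1 = 7 transpositions — odd.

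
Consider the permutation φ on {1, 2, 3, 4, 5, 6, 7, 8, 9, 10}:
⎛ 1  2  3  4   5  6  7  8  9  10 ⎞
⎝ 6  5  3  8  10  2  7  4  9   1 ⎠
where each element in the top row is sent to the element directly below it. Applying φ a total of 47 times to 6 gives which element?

5

Tracing 6 → 2 → … returns to 6 after 5 steps, so 6 lies in a 5-cycle (1 6 2 5 10).
Powers repeat with period 5 on this cycle, and 47 mod 5 = 2, so φ^47(6) = φ^2(6).
Stepping 2 places around the cycle: 6 → 2 → 5.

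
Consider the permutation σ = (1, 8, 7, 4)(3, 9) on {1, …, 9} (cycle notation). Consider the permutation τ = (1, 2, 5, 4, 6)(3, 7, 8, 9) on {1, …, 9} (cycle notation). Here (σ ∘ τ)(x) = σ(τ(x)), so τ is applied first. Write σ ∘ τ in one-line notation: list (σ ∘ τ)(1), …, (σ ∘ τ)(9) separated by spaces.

2 5 4 6 1 8 7 3 9

(σ ∘ τ)(x) = σ(τ(x)). Computing each image: σ(τ(1)) = σ(2) = 2, σ(τ(2)) = σ(5) = 5, σ(τ(3)) = σ(7) = 4, σ(τ(4)) = σ(6) = 6, σ(τ(5)) = σ(4) = 1, σ(τ(6)) = σ(1) = 8, σ(τ(7)) = σ(8) = 7, σ(τ(8)) = σ(9) = 3, σ(τ(9)) = σ(3) = 9.
Hence σ ∘ τ = [2 5 4 6 1 8 7 3 9].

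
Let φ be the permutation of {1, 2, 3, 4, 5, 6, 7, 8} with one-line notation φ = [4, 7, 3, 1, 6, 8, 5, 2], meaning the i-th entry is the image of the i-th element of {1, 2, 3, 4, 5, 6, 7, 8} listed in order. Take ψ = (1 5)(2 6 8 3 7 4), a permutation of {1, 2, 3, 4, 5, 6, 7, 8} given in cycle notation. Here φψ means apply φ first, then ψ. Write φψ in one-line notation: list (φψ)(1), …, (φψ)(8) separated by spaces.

(φψ)(x) = ψ(φ(x)). Computing each image: ψ(φ(1)) = ψ(4) = 2, ψ(φ(2)) = ψ(7) = 4, ψ(φ(3)) = ψ(3) = 7, ψ(φ(4)) = ψ(1) = 5, ψ(φ(5)) = ψ(6) = 8, ψ(φ(6)) = ψ(8) = 3, ψ(φ(7)) = ψ(5) = 1, ψ(φ(8)) = ψ(2) = 6.
Hence φψ = [2 4 7 5 8 3 1 6].

2 4 7 5 8 3 1 6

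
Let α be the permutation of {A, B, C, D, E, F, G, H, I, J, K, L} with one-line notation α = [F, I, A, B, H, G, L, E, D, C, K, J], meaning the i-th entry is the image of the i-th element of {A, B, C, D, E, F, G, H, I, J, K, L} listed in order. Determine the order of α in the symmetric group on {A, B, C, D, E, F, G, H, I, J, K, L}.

6

The disjoint-cycle form of α has cycle lengths 6, 3, 2, 1.
The order of α is the least common multiple of its cycle lengths: lcm(6, 3, 2) = 6.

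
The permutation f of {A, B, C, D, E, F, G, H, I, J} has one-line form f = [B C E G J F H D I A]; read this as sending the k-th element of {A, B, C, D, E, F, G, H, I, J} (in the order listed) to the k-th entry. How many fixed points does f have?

2

The fixed points (elements with f(x) = x) are {F, I}, so there are 2.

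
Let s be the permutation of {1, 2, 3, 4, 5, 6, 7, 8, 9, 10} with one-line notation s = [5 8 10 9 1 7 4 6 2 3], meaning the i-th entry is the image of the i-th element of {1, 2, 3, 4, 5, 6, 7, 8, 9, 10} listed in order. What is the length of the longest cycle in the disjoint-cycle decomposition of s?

6

Decomposing into disjoint cycles gives (1 5)(2 8 6 7 4 9)(3 10); the longest has length 6.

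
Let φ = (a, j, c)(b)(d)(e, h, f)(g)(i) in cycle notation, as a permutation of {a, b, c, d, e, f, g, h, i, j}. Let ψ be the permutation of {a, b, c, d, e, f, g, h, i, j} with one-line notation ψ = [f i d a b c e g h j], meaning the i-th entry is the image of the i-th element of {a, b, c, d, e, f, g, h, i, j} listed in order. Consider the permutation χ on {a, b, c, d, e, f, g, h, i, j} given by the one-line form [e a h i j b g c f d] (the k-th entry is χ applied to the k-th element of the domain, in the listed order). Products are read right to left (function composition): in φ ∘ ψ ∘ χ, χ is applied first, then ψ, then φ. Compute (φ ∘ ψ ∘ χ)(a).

(φ ∘ ψ ∘ χ)(a) = φ(ψ(χ(a))). χ(a) = e, then ψ(e) = b, then φ(b) = b, so the result is b.

b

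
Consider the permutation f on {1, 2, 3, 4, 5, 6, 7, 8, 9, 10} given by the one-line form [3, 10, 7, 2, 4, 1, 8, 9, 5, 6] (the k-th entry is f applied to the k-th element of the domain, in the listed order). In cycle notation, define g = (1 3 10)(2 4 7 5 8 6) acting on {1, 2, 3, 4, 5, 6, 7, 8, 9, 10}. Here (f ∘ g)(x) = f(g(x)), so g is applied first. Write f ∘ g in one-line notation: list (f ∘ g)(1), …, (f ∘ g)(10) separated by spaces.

7 2 6 8 9 10 4 1 5 3

(f ∘ g)(x) = f(g(x)). Computing each image: f(g(1)) = f(3) = 7, f(g(2)) = f(4) = 2, f(g(3)) = f(10) = 6, f(g(4)) = f(7) = 8, f(g(5)) = f(8) = 9, f(g(6)) = f(2) = 10, f(g(7)) = f(5) = 4, f(g(8)) = f(6) = 1, f(g(9)) = f(9) = 5, f(g(10)) = f(1) = 3.
Hence f ∘ g = [7 2 6 8 9 10 4 1 5 3].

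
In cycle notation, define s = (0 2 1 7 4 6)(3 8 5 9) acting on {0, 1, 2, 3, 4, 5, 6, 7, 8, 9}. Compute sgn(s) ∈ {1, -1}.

The cycle lengths are 6, 4.
A cycle of length ℓ contributes ℓ−1 transpositions, so s is a product of 5 + 3 = 8 transpositions — even.

1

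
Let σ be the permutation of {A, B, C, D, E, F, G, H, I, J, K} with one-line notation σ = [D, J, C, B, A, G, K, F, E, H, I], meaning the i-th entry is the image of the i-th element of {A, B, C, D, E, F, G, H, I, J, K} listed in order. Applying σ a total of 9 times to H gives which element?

Tracing H → F → … returns to H after 10 steps, so H lies in a 10-cycle (A, D, B, J, H, F, G, K, I, E).
Stepping 9 places around the cycle: H → F → G → K → I → E → A → D → B → J.

J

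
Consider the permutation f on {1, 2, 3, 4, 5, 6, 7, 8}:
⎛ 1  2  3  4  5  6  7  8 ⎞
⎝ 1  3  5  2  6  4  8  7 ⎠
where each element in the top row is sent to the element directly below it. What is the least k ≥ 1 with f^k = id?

10

Decomposing into disjoint cycles gives cycle lengths 5, 2, 1.
The order of f is the least common multiple of its cycle lengths: lcm(5, 2) = 10.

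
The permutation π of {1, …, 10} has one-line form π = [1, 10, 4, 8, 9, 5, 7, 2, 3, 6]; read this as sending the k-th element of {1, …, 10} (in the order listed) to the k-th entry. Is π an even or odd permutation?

In disjoint-cycle form the cycle lengths are 8, 1, 1.
A cycle is odd iff its length is even; π has 1 even-length cycle, so sgn(π) = (−1)^1 and π is odd.

odd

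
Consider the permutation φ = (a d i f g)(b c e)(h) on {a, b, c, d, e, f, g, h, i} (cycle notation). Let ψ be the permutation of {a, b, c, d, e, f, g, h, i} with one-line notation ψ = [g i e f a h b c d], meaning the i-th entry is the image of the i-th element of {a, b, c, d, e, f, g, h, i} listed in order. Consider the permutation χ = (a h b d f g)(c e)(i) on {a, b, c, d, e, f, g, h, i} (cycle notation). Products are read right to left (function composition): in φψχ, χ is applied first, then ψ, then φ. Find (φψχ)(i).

(φψχ)(i) = φ(ψ(χ(i))). χ(i) = i, then ψ(i) = d, then φ(d) = i, so the result is i.

i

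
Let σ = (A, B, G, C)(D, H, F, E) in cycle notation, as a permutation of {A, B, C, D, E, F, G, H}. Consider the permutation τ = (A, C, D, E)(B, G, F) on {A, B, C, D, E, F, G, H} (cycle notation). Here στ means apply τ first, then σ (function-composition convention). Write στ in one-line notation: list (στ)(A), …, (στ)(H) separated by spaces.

Chase each element through τ then σ: A → C → A; B → G → C; C → D → H; D → E → D; E → A → B; F → B → G; G → F → E; H → H → F.
So στ in one-line form is A C H D B G E F.

A C H D B G E F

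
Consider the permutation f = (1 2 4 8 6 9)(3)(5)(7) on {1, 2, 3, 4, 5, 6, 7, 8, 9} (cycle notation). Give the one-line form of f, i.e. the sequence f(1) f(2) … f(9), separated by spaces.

2 4 3 8 5 9 7 6 1

Reading each image from the cycles: 1→2, 2→4, 3→3, 4→8, 5→5, 6→9, 7→7, 8→6, 9→1.
Listing these in domain order gives 2 4 3 8 5 9 7 6 1.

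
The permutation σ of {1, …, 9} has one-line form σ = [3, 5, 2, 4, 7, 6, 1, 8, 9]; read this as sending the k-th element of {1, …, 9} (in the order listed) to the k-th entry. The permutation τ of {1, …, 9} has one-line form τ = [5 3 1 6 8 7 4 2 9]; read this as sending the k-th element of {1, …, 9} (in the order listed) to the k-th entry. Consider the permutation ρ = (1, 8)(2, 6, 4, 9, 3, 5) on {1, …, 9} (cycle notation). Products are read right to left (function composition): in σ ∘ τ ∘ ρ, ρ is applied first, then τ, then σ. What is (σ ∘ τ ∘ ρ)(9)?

3

Chase 9: ρ(9) = 3; τ(3) = 1; σ(1) = 3. Hence (σ ∘ τ ∘ ρ)(9) = 3.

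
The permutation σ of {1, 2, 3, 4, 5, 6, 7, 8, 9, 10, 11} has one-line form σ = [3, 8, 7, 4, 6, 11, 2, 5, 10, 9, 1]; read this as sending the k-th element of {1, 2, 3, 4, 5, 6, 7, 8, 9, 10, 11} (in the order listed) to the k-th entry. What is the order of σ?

Decomposing into disjoint cycles gives cycle lengths 8, 2, 1.
The order is lcm(8, 2) = 8.

8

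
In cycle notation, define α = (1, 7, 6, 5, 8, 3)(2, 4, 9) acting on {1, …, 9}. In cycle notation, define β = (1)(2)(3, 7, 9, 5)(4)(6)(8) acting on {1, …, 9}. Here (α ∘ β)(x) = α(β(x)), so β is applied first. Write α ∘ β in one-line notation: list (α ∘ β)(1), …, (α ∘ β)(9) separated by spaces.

7 4 6 9 1 5 2 3 8

(α ∘ β)(x) = α(β(x)). Computing each image: α(β(1)) = α(1) = 7, α(β(2)) = α(2) = 4, α(β(3)) = α(7) = 6, α(β(4)) = α(4) = 9, α(β(5)) = α(3) = 1, α(β(6)) = α(6) = 5, α(β(7)) = α(9) = 2, α(β(8)) = α(8) = 3, α(β(9)) = α(5) = 8.
Hence α ∘ β = [7 4 6 9 1 5 2 3 8].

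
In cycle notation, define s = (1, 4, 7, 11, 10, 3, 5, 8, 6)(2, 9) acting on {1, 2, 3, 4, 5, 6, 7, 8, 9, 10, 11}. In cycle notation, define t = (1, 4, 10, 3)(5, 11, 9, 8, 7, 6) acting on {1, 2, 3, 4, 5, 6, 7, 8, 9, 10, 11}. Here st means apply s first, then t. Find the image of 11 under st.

First apply s: s(11) = 10, then t(10) = 3. Thus (st)(11) = 3.

3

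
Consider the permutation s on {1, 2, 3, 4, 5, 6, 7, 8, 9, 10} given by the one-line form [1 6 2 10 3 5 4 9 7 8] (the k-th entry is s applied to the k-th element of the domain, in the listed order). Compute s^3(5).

6

Tracing 5 → 3 → … returns to 5 after 4 steps, so 5 lies in a 4-cycle (2, 6, 5, 3).
Stepping 3 places around the cycle: 5 → 3 → 2 → 6.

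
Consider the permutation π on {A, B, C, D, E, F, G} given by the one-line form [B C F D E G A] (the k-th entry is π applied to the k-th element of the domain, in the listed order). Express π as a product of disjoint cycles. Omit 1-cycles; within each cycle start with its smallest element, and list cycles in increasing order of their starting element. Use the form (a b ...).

From A: A → B → C → F → G → A, closing the cycle (A B C F G).
Repeating from the next unused element and collecting all non-trivial cycles gives (A B C F G).

(A B C F G)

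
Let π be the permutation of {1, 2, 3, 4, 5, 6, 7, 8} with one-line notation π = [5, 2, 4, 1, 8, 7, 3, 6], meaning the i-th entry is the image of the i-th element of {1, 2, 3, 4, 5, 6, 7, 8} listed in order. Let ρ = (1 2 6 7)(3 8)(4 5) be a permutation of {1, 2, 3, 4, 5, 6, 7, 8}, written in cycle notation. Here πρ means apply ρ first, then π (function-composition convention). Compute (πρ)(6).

ρ(6) = 7, then π(7) = 3; composing gives (πρ)(6) = 3.

3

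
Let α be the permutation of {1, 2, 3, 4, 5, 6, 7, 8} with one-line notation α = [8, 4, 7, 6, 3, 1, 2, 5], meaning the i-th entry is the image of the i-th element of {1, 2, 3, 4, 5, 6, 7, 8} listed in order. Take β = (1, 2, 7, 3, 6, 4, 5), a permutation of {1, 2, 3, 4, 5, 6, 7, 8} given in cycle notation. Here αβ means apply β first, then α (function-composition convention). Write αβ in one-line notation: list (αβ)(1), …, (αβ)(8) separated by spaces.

4 2 1 3 8 6 7 5

(αβ)(x) = α(β(x)). Computing each image: α(β(1)) = α(2) = 4, α(β(2)) = α(7) = 2, α(β(3)) = α(6) = 1, α(β(4)) = α(5) = 3, α(β(5)) = α(1) = 8, α(β(6)) = α(4) = 6, α(β(7)) = α(3) = 7, α(β(8)) = α(8) = 5.
Hence αβ = [4 2 1 3 8 6 7 5].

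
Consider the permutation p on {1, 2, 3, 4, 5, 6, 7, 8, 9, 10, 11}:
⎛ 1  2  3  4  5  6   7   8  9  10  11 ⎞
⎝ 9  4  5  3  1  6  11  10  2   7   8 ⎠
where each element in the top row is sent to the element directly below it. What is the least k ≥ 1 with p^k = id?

The disjoint-cycle form of p has cycle lengths 6, 4, 1.
Since disjoint cycles commute, ord(p) = lcm(6, 4) = 12.

12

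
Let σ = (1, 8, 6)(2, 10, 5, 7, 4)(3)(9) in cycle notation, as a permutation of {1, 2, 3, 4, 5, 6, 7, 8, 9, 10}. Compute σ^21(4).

4 lies in the 5-cycle (2, 10, 5, 7, 4).
Since the cycle has length 5, σ^21 acts on it the same as σ^1 (21 mod 5 = 1).
Advancing 1 step from 4: 4 → 2.

2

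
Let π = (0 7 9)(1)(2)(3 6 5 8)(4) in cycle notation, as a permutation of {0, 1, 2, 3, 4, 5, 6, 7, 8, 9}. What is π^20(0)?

0 lies in the 3-cycle (0 7 9).
Since the cycle has length 3, π^20 acts on it the same as π^2 (20 mod 3 = 2).
Stepping 2 places around the cycle: 0 → 7 → 9.

9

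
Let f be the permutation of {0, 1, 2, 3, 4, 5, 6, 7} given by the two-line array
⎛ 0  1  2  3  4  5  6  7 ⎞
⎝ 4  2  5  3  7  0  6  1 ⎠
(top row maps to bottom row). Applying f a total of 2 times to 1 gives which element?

Tracing 1 → 2 → … returns to 1 after 6 steps, so 1 lies in a 6-cycle (0 4 7 1 2 5).
Advancing 2 steps from 1: 1 → 2 → 5.

5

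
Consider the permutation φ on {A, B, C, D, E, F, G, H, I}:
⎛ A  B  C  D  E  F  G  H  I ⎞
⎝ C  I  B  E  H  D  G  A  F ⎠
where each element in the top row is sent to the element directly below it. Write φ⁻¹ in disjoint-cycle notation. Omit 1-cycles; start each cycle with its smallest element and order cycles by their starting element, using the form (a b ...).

The cycle decomposition of φ is (A C B I F D E H).
Reversing each cycle (and rotating so the smallest element leads) gives φ⁻¹ = (A H E D F I B C).

(A H E D F I B C)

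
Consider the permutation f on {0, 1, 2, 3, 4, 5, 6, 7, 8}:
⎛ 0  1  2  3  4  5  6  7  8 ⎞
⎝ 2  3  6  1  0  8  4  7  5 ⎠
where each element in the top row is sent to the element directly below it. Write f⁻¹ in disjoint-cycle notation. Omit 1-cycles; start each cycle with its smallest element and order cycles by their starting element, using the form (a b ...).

(0 4 6 2)(1 3)(5 8)

First write f in disjoint cycles: (0 2 6 4)(1 3)(5 8).
The inverse reverses every cycle; in canonical form, f⁻¹ = (0 4 6 2)(1 3)(5 8).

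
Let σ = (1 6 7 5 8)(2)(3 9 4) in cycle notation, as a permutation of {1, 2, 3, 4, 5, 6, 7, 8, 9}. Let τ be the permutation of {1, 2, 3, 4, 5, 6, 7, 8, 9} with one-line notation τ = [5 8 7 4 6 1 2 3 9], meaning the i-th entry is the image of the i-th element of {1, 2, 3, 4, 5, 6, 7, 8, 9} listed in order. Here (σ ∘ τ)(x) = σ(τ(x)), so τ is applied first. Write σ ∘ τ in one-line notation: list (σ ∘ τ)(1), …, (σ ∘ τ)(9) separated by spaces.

(σ ∘ τ)(x) = σ(τ(x)). Computing each image: σ(τ(1)) = σ(5) = 8, σ(τ(2)) = σ(8) = 1, σ(τ(3)) = σ(7) = 5, σ(τ(4)) = σ(4) = 3, σ(τ(5)) = σ(6) = 7, σ(τ(6)) = σ(1) = 6, σ(τ(7)) = σ(2) = 2, σ(τ(8)) = σ(3) = 9, σ(τ(9)) = σ(9) = 4.
Hence σ ∘ τ = [8 1 5 3 7 6 2 9 4].

8 1 5 3 7 6 2 9 4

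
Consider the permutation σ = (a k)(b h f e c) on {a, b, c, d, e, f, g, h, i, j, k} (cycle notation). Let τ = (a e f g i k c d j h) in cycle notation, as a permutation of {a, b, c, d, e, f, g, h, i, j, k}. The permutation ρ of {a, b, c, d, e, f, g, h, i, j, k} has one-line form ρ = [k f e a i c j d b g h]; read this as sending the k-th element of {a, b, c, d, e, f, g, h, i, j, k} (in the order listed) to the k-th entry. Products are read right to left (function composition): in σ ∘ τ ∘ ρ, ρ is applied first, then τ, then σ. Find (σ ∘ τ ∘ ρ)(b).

(σ ∘ τ ∘ ρ)(b) = σ(τ(ρ(b))). ρ(b) = f, then τ(f) = g, then σ(g) = g, so the result is g.

g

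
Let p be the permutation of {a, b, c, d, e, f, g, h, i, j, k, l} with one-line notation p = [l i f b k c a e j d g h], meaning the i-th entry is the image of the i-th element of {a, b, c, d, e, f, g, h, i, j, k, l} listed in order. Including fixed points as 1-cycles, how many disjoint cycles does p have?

3

The cycle decomposition is (a l h e k g)(b i j d)(c f), which has 3 cycles (counting 1-cycles).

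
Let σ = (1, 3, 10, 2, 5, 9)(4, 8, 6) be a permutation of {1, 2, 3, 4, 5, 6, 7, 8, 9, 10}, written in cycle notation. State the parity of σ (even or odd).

odd

The cycle lengths are 6, 3, 1.
A cycle is odd iff its length is even; σ has 1 even-length cycle, so sgn(σ) = (−1)^1 and σ is odd.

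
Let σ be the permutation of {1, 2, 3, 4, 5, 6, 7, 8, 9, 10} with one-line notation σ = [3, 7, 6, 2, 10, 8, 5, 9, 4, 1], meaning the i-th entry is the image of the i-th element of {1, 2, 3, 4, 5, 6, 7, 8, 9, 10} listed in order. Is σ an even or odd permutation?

odd

In disjoint-cycle form the cycle lengths are 10.
A cycle of length ℓ contributes ℓ−1 transpositions, so σ is a product of 9 transpositions — odd.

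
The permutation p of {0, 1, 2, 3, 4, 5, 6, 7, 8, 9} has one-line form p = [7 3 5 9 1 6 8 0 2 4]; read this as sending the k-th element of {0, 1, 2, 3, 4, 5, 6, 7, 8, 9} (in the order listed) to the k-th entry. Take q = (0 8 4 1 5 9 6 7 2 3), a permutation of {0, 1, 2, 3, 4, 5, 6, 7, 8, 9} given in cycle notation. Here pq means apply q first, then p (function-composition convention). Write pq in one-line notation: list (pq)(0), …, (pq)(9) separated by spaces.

For each element, apply q then p: 0 → 8 → 2; 1 → 5 → 6; 2 → 3 → 9; 3 → 0 → 7; 4 → 1 → 3; 5 → 9 → 4; 6 → 7 → 0; 7 → 2 → 5; 8 → 4 → 1; 9 → 6 → 8.
So pq in one-line form is 2 6 9 7 3 4 0 5 1 8.

2 6 9 7 3 4 0 5 1 8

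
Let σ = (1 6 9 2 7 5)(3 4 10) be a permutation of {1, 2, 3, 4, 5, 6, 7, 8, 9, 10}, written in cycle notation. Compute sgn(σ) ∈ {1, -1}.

-1

The cycle lengths are 6, 3, 1.
A cycle of length ℓ contributes ℓ−1 transpositions, so σ is a product of 5 + 2 = 7 transpositions — odd.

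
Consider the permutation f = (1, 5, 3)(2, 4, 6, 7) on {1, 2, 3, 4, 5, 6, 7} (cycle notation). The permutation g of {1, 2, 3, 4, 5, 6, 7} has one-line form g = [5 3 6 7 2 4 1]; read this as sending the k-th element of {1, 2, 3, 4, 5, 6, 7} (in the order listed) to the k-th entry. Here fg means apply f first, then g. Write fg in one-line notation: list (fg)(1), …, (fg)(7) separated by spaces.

2 7 5 4 6 1 3

(fg)(x) = g(f(x)). Computing each image: g(f(1)) = g(5) = 2, g(f(2)) = g(4) = 7, g(f(3)) = g(1) = 5, g(f(4)) = g(6) = 4, g(f(5)) = g(3) = 6, g(f(6)) = g(7) = 1, g(f(7)) = g(2) = 3.
Hence fg = [2 7 5 4 6 1 3].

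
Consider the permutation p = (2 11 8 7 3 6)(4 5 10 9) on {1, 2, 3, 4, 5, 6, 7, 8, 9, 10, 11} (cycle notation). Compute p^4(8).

2

8 lies in the 6-cycle (2 11 8 7 3 6).
Stepping 4 places around the cycle: 8 → 7 → 3 → 6 → 2.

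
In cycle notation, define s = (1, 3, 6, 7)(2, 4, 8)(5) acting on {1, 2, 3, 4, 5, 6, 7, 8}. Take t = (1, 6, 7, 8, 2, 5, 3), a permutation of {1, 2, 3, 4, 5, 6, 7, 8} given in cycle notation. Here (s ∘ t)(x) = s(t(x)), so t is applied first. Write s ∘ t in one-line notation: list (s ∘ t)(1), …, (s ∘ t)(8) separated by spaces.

(s ∘ t)(x) = s(t(x)). Computing each image: s(t(1)) = s(6) = 7, s(t(2)) = s(5) = 5, s(t(3)) = s(1) = 3, s(t(4)) = s(4) = 8, s(t(5)) = s(3) = 6, s(t(6)) = s(7) = 1, s(t(7)) = s(8) = 2, s(t(8)) = s(2) = 4.
Hence s ∘ t = [7 5 3 8 6 1 2 4].

7 5 3 8 6 1 2 4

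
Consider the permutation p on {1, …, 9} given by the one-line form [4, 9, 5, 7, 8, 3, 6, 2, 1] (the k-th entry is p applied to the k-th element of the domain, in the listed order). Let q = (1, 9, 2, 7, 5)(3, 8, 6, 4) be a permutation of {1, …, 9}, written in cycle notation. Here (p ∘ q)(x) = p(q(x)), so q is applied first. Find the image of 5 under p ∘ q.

(p ∘ q)(5) = p(q(5)). q(5) = 1, then p(1) = 4. So (p ∘ q)(5) = 4.

4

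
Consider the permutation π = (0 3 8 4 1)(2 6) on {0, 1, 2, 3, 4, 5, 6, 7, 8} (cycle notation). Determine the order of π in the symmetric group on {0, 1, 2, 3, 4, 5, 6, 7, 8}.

The cycle type of π is (5, 2, 1, 1).
Since disjoint cycles commute, ord(π) = lcm(5, 2) = 10.

10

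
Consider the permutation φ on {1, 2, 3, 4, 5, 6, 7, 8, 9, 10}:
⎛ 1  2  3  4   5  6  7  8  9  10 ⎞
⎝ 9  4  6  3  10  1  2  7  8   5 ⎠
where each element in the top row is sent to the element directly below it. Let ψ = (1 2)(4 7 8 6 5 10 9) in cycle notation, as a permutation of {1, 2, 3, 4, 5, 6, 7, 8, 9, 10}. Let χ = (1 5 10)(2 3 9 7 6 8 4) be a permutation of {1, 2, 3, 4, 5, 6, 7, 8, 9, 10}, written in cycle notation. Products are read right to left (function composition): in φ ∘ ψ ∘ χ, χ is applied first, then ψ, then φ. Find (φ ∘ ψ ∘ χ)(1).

Chase 1: χ(1) = 5; ψ(5) = 10; φ(10) = 5. Hence (φ ∘ ψ ∘ χ)(1) = 5.

5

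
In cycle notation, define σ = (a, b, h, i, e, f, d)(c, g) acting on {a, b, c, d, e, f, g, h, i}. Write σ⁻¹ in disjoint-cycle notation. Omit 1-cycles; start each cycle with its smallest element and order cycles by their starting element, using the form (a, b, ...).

(a, d, f, e, i, h, b)(c, g)

Inverting a permutation written in cycle notation just reverses the order within every cycle.
Reversing each cycle of σ and rotating so the smallest element leads gives (a, d, f, e, i, h, b)(c, g).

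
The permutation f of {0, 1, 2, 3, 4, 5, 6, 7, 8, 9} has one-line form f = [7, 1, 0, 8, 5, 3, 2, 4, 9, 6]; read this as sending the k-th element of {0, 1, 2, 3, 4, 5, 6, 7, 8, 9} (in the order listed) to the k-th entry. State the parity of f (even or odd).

In disjoint-cycle form the cycle lengths are 9, 1.
A cycle of length ℓ contributes ℓ−1 transpositions, so f is a product of 8 transpositions — even.

even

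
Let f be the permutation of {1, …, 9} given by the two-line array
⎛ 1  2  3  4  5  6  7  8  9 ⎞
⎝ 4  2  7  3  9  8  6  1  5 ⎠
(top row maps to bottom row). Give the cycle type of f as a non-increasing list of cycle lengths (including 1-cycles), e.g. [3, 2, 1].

The disjoint cycles are (1 4 3 7 6 8)(2)(5 9), with lengths 6, 2, 1 in non-increasing order.

[6, 2, 1]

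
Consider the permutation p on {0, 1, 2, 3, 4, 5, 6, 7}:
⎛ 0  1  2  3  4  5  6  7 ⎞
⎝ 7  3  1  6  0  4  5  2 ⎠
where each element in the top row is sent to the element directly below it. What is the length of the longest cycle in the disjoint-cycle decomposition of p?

8

Decomposing into disjoint cycles gives (0, 7, 2, 1, 3, 6, 5, 4); the longest has length 8.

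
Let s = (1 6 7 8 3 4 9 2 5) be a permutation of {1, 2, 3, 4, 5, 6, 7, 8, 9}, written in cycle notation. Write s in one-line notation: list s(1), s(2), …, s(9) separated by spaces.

6 5 4 9 1 7 8 3 2

Reading each image from the cycles: 1→6, 2→5, 3→4, 4→9, 5→1, 6→7, 7→8, 8→3, 9→2.
Listing these in domain order gives 6 5 4 9 1 7 8 3 2.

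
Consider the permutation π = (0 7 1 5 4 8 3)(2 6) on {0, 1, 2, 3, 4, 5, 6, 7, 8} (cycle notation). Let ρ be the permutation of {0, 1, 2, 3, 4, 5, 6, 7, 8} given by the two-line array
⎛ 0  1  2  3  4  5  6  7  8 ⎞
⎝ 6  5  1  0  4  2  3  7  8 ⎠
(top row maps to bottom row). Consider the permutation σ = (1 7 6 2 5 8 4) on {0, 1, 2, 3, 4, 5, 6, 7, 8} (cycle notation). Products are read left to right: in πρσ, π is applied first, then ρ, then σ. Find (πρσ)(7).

8

Apply the permutations in order: π(7) = 1, then ρ(1) = 5, then σ(5) = 8. So (πρσ)(7) = 8.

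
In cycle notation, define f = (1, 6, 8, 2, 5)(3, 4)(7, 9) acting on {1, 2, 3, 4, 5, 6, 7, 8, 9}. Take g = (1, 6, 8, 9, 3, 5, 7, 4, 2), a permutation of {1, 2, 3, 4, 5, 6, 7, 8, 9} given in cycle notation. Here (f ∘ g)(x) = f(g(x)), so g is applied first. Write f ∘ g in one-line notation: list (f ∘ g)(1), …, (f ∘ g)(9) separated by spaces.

8 6 1 5 9 2 3 7 4

(f ∘ g)(x) = f(g(x)). Computing each image: f(g(1)) = f(6) = 8, f(g(2)) = f(1) = 6, f(g(3)) = f(5) = 1, f(g(4)) = f(2) = 5, f(g(5)) = f(7) = 9, f(g(6)) = f(8) = 2, f(g(7)) = f(4) = 3, f(g(8)) = f(9) = 7, f(g(9)) = f(3) = 4.
Hence f ∘ g = [8 6 1 5 9 2 3 7 4].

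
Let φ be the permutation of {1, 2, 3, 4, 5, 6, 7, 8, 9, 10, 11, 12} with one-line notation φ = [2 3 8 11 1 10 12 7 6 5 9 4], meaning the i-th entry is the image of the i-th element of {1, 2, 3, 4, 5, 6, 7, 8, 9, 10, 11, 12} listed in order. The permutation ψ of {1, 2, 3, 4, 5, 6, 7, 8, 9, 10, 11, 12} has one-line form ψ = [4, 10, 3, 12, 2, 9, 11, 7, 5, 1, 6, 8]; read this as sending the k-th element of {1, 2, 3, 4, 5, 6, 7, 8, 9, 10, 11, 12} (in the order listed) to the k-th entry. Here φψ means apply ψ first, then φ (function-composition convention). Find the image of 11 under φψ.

10

First apply ψ: ψ(11) = 6, then φ(6) = 10. Thus (φψ)(11) = 10.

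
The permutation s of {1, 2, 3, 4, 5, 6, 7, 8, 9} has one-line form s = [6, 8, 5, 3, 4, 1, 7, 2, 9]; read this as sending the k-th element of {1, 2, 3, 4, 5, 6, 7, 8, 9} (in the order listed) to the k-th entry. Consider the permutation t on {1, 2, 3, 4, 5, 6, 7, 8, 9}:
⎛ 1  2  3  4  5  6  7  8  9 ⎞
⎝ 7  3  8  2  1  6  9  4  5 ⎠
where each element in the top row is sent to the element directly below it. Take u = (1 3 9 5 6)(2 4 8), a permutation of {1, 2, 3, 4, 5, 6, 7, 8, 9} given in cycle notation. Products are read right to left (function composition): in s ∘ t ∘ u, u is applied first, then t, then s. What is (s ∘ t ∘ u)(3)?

(s ∘ t ∘ u)(3) = s(t(u(3))). u(3) = 9, then t(9) = 5, then s(5) = 4, so the result is 4.

4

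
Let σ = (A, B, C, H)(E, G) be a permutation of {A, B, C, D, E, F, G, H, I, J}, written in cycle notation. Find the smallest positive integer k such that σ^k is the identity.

The disjoint cycles have lengths 4, 2, 1, 1, 1, 1.
The order of σ is the least common multiple of its cycle lengths: lcm(4, 2) = 4.

4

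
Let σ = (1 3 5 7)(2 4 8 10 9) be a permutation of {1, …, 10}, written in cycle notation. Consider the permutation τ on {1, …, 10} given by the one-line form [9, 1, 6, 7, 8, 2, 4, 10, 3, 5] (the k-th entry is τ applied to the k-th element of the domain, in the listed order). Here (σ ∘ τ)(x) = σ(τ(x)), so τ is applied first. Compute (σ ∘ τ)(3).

6

(σ ∘ τ)(3) = σ(τ(3)). τ(3) = 6, then σ(6) = 6. So (σ ∘ τ)(3) = 6.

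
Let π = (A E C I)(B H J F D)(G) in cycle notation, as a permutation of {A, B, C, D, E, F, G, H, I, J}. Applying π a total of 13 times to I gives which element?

A

I lies in the 4-cycle (A E C I).
Powers repeat with period 4 on this cycle, and 13 mod 4 = 1, so π^13(I) = π^1(I).
Stepping 1 place around the cycle: I → A.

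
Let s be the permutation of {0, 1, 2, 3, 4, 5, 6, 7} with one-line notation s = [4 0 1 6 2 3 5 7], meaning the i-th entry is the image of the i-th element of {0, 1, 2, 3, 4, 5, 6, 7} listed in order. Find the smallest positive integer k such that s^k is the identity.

Writing s as disjoint cycles, the cycle lengths are 4, 3, 1.
The order is lcm(4, 3) = 12.

12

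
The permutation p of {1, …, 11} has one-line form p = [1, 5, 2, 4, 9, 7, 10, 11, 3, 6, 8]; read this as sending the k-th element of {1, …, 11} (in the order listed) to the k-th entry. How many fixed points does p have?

The fixed points (elements with p(x) = x) are {1, 4}, so there are 2.

2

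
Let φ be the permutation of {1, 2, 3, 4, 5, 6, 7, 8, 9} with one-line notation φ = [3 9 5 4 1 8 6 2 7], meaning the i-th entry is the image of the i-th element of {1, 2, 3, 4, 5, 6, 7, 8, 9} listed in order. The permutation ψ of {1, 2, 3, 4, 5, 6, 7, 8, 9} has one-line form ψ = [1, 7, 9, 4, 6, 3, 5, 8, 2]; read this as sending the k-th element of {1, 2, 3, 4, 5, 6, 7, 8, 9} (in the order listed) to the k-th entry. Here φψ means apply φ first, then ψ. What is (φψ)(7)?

3

(φψ)(7) = ψ(φ(7)). φ(7) = 6, then ψ(6) = 3. So (φψ)(7) = 3.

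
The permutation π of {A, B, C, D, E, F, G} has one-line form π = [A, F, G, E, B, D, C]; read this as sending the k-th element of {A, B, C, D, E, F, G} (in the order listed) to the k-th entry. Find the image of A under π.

A

A is element number 1 of the domain, and entry number 1 of the one-line form is A, so π(A) = A.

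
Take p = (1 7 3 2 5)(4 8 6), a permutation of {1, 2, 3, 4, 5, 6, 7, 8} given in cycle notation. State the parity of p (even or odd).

The cycle lengths are 5, 3.
A cycle is odd iff its length is even; p has 0 even-length cycles, so sgn(p) = (−1)^0 and p is even.

even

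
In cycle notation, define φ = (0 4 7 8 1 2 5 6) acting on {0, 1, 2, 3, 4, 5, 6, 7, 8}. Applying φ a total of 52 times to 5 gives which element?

7

5 lies in the 8-cycle (0 4 7 8 1 2 5 6).
Powers repeat with period 8 on this cycle, and 52 mod 8 = 4, so φ^52(5) = φ^4(5).
Stepping 4 places around the cycle: 5 → 6 → 0 → 4 → 7.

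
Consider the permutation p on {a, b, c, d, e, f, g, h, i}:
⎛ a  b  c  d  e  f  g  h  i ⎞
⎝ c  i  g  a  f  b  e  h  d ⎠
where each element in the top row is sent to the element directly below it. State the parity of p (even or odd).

odd

In disjoint-cycle form the cycle lengths are 8, 1.
A cycle is odd iff its length is even; p has 1 even-length cycle, so sgn(p) = (−1)^1 and p is odd.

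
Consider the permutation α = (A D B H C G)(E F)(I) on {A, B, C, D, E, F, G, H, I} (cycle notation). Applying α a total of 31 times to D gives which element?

B

D lies in the 6-cycle (A D B H C G).
Since the cycle has length 6, α^31 acts on it the same as α^1 (31 mod 6 = 1).
Advancing 1 step from D: D → B.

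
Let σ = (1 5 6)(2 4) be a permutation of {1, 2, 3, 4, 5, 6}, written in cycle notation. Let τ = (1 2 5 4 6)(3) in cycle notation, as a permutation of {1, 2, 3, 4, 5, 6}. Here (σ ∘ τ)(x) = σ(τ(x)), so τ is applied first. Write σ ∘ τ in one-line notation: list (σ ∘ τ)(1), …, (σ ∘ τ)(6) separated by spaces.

4 6 3 1 2 5

(σ ∘ τ)(x) = σ(τ(x)). Computing each image: σ(τ(1)) = σ(2) = 4, σ(τ(2)) = σ(5) = 6, σ(τ(3)) = σ(3) = 3, σ(τ(4)) = σ(6) = 1, σ(τ(5)) = σ(4) = 2, σ(τ(6)) = σ(1) = 5.
Hence σ ∘ τ = [4 6 3 1 2 5].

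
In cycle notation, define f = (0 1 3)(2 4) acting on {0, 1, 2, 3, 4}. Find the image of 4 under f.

2

In the cycle (2 4), 4 is followed by 2, so f(4) = 2.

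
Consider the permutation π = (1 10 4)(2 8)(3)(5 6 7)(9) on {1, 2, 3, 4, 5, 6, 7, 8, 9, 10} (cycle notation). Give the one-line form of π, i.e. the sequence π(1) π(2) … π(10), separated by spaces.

10 8 3 1 6 7 5 2 9 4

Reading each image from the cycles: 1→10, 2→8, 3→3, 4→1, 5→6, 6→7, 7→5, 8→2, 9→9, 10→4.
Listing these in domain order gives 10 8 3 1 6 7 5 2 9 4.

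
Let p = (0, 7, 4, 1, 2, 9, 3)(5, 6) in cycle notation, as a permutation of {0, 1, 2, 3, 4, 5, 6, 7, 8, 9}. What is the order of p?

14

The cycle type of p is (7, 2, 1).
Since disjoint cycles commute, ord(p) = lcm(7, 2) = 14.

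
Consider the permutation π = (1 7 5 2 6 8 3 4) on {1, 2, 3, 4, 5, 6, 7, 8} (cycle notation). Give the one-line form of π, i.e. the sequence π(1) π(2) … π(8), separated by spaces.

7 6 4 1 2 8 5 3

Each element maps to the next entry in its cycle (wrapping to the front): 1→7, 2→6, 3→4, 4→1, 5→2, 6→8, 7→5, 8→3.
Listing these in domain order gives 7 6 4 1 2 8 5 3.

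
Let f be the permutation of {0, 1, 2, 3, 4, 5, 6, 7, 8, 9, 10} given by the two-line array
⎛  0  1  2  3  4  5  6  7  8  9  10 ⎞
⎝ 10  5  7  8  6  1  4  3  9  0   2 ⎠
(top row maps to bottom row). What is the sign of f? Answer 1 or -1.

In disjoint-cycle form the cycle lengths are 7, 2, 2.
A cycle of length ℓ contributes ℓ−1 transpositions, so f is a product of 6 + 1 + 1 = 8 transpositions — even.

1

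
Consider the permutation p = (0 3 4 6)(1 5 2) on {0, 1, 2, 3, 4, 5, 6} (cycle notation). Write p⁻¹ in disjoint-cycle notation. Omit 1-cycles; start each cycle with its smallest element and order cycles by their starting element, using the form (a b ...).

The inverse reverses each cycle.
After reversing and putting each cycle's least element first, p⁻¹ = (0 6 4 3)(1 2 5).

(0 6 4 3)(1 2 5)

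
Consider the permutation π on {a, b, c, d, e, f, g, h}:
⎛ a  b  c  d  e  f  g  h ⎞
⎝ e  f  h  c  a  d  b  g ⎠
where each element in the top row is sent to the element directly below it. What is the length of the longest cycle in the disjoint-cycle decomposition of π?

Decomposing into disjoint cycles gives (a e)(b f d c h g); the longest has length 6.

6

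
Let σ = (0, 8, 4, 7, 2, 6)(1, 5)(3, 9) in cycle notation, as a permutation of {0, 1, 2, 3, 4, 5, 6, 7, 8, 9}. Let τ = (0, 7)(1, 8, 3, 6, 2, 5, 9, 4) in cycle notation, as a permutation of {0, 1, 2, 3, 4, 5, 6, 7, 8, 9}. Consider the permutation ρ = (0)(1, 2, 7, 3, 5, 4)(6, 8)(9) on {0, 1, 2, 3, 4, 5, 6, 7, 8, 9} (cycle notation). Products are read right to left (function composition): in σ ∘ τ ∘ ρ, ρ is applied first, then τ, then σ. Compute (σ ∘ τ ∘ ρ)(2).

(σ ∘ τ ∘ ρ)(2) = σ(τ(ρ(2))). ρ(2) = 7, then τ(7) = 0, then σ(0) = 8, so the result is 8.

8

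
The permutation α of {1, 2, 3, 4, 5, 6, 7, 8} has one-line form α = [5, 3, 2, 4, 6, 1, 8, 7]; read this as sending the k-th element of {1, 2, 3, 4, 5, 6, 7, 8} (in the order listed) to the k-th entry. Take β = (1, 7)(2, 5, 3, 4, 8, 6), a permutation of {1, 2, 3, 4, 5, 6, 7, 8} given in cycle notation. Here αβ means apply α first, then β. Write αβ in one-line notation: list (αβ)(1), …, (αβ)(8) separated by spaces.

(αβ)(x) = β(α(x)). Computing each image: β(α(1)) = β(5) = 3, β(α(2)) = β(3) = 4, β(α(3)) = β(2) = 5, β(α(4)) = β(4) = 8, β(α(5)) = β(6) = 2, β(α(6)) = β(1) = 7, β(α(7)) = β(8) = 6, β(α(8)) = β(7) = 1.
Hence αβ = [3 4 5 8 2 7 6 1].

3 4 5 8 2 7 6 1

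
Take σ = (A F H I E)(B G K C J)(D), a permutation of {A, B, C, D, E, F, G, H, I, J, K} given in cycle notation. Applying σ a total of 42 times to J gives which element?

J lies in the 5-cycle (B G K C J).
Powers repeat with period 5 on this cycle, and 42 mod 5 = 2, so σ^42(J) = σ^2(J).
Stepping 2 places around the cycle: J → B → G.

G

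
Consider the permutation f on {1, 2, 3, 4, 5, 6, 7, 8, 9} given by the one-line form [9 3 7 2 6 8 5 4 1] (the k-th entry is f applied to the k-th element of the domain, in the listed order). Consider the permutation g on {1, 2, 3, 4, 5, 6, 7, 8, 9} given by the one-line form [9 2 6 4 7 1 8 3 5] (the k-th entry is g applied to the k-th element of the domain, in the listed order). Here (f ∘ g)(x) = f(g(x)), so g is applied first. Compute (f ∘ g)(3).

g(3) = 6, then f(6) = 8; composing gives (f ∘ g)(3) = 8.

8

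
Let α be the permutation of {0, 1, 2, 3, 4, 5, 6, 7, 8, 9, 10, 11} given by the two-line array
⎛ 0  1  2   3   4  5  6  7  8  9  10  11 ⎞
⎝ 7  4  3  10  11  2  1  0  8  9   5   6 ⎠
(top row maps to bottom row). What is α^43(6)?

11

Tracing 6 → 1 → … returns to 6 after 4 steps, so 6 lies in a 4-cycle (1 4 11 6).
Powers repeat with period 4 on this cycle, and 43 mod 4 = 3, so α^43(6) = α^3(6).
Advancing 3 steps from 6: 6 → 1 → 4 → 11.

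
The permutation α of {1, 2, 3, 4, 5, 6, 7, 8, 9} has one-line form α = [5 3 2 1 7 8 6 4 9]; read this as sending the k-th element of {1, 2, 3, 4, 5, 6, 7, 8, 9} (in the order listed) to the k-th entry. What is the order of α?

The disjoint-cycle form of α has cycle lengths 6, 2, 1.
Since disjoint cycles commute, ord(α) = lcm(6, 2) = 6.

6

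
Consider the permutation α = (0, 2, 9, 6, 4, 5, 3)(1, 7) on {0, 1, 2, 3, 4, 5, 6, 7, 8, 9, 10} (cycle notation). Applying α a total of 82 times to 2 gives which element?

2 lies in the 7-cycle (0, 2, 9, 6, 4, 5, 3).
On a 7-cycle, α^7 is the identity, so α^82 = α^5 there (82 ≡ 5 mod 7).
Stepping 5 places around the cycle: 2 → 9 → 6 → 4 → 5 → 3.

3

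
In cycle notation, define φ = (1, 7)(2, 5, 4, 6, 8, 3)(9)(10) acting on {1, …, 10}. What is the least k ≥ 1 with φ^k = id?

The cycle type of φ is (6, 2, 1, 1).
The order is lcm(6, 2) = 6.

6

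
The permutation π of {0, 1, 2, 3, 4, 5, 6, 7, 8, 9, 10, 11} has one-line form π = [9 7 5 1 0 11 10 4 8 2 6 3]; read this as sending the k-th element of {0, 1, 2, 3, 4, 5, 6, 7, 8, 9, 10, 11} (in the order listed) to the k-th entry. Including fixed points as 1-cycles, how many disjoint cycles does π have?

3

The cycle decomposition is (0, 9, 2, 5, 11, 3, 1, 7, 4)(6, 10)(8), which has 3 cycles (counting 1-cycles).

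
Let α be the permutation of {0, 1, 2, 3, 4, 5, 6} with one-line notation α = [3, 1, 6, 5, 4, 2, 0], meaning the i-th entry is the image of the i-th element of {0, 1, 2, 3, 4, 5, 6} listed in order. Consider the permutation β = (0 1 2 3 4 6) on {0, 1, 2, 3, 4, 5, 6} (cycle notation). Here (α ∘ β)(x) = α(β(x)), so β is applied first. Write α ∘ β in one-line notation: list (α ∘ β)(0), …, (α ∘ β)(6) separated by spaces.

1 6 5 4 0 2 3

For each element, apply β then α: 0 → 1 → 1; 1 → 2 → 6; 2 → 3 → 5; 3 → 4 → 4; 4 → 6 → 0; 5 → 5 → 2; 6 → 0 → 3.
Collecting the images, α ∘ β = [1 6 5 4 0 2 3].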